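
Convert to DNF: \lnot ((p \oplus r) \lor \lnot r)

r \land p

\lnot ((p \oplus r) \lor \lnot r)
= \lnot ((p \land \lnot r) \lor (\lnot p \land r) \lor \lnot r)   — expand \oplus
= \lnot (p \land \lnot r) \land \lnot (\lnot p \land r) \land \lnot \lnot r   — De Morgan
= (\lnot p \lor \lnot \lnot r) \land \lnot (\lnot p \land r) \land \lnot \lnot r   — De Morgan
= (\lnot p \lor r) \land \lnot (\lnot p \land r) \land \lnot \lnot r   — double negation
= (\lnot p \lor r) \land (\lnot \lnot p \lor \lnot r) \land \lnot \lnot r   — De Morgan
= (\lnot p \lor r) \land (p \lor \lnot r) \land \lnot \lnot r   — double negation
= (\lnot p \lor r) \land (p \lor \lnot r) \land r   — double negation
= (\lnot p \land p \land r) \lor (\lnot p \land \lnot r \land r) \lor (r \land p \land r) \lor (r \land \lnot r \land r)   — distribute \land over \lor
= r \land p   — simplify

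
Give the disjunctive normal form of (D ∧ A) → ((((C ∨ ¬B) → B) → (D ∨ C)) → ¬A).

¬D ∨ ¬A

(D ∧ A) → ((((C ∨ ¬B) → B) → (D ∨ C)) → ¬A)
≡ ¬(D ∧ A) ∨ ((((C ∨ ¬B) → B) → (D ∨ C)) → ¬A)
≡ ¬(D ∧ A) ∨ ¬(((C ∨ ¬B) → B) → (D ∨ C)) ∨ ¬A
≡ ¬(D ∧ A) ∨ ¬(¬((C ∨ ¬B) → B) ∨ D ∨ C) ∨ ¬A
≡ ¬(D ∧ A) ∨ ¬(¬(¬(C ∨ ¬B) ∨ B) ∨ D ∨ C) ∨ ¬A
≡ ¬D ∨ ¬A ∨ ¬(¬(¬(C ∨ ¬B) ∨ B) ∨ D ∨ C) ∨ ¬A
≡ ¬D ∨ ¬A ∨ (¬¬(¬(C ∨ ¬B) ∨ B) ∧ ¬D ∧ ¬C) ∨ ¬A
≡ ¬D ∨ ¬A ∨ ((¬(C ∨ ¬B) ∨ B) ∧ ¬D ∧ ¬C) ∨ ¬A
≡ ¬D ∨ ¬A ∨ (((¬C ∧ ¬¬B) ∨ B) ∧ ¬D ∧ ¬C) ∨ ¬A
≡ ¬D ∨ ¬A ∨ (((¬C ∧ B) ∨ B) ∧ ¬D ∧ ¬C) ∨ ¬A
≡ ¬D ∨ ¬A ∨ (¬C ∧ B ∧ ¬D ∧ ¬C) ∨ (B ∧ ¬D ∧ ¬C) ∨ ¬A
≡ ¬D ∨ ¬A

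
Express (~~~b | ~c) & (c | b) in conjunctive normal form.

(~b | ~c) & (c | b)

(~~~b | ~c) & (c | b)
= (~b | ~c) & (c | b)   (double negation)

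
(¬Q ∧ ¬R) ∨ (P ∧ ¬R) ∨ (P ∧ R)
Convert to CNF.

(¬Q ∨ P) ∧ (¬R ∨ P)

(¬Q ∧ ¬R) ∨ (P ∧ ¬R) ∨ (P ∧ R)
≡ (¬Q ∨ P ∨ P) ∧ (¬Q ∨ P ∨ R) ∧ (¬Q ∨ ¬R ∨ P) ∧ (¬Q ∨ ¬R ∨ R) ∧ (¬R ∨ P ∨ P) ∧ (¬R ∨ P ∨ R) ∧ (¬R ∨ ¬R ∨ P) ∧ (¬R ∨ ¬R ∨ R)   — distribute ∨ over ∧
≡ (¬Q ∨ P) ∧ (¬R ∨ P)   — simplify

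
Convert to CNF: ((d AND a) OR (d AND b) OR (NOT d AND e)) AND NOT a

((d AND a) OR (d AND b) OR (NOT d AND e)) AND NOT a
≡ (d OR d OR NOT d) AND (d OR d OR e) AND (d OR b OR NOT d) AND (d OR b OR e) AND (a OR d OR NOT d) AND (a OR d OR e) AND (a OR b OR NOT d) AND (a OR b OR e) AND NOT a   [distribute OR over AND]
≡ (d OR e) AND (a OR b OR NOT d) AND (a OR b OR e) AND NOT a   [simplify]

(d OR e) AND (a OR b OR NOT d) AND (a OR b OR e) AND NOT a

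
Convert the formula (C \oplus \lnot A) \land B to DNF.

(C \oplus \lnot A) \land B
≡ ((C \land \lnot \lnot A) \lor (\lnot C \land \lnot A)) \land B   — expand \oplus
≡ ((C \land A) \lor (\lnot C \land \lnot A)) \land B   — double negation
≡ (C \land A \land B) \lor (\lnot C \land \lnot A \land B)   — distribute \land over \lor

(C \land A \land B) \lor (\lnot C \land \lnot A \land B)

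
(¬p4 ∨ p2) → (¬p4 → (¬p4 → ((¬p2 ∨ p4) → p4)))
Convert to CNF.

(¬p4 ∨ p2) → (¬p4 → (¬p4 → ((¬p2 ∨ p4) → p4)))
≡ ¬(¬p4 ∨ p2) ∨ (¬p4 → (¬p4 → ((¬p2 ∨ p4) → p4)))   [eliminate →]
≡ ¬(¬p4 ∨ p2) ∨ ¬¬p4 ∨ (¬p4 → ((¬p2 ∨ p4) → p4))   [eliminate →]
≡ ¬(¬p4 ∨ p2) ∨ ¬¬p4 ∨ ¬¬p4 ∨ ((¬p2 ∨ p4) → p4)   [eliminate →]
≡ ¬(¬p4 ∨ p2) ∨ ¬¬p4 ∨ ¬¬p4 ∨ ¬(¬p2 ∨ p4) ∨ p4   [eliminate →]
≡ (¬¬p4 ∧ ¬p2) ∨ ¬¬p4 ∨ ¬¬p4 ∨ ¬(¬p2 ∨ p4) ∨ p4   [De Morgan]
≡ (p4 ∧ ¬p2) ∨ ¬¬p4 ∨ ¬¬p4 ∨ ¬(¬p2 ∨ p4) ∨ p4   [double negation]
≡ (p4 ∧ ¬p2) ∨ p4 ∨ ¬¬p4 ∨ ¬(¬p2 ∨ p4) ∨ p4   [double negation]
≡ (p4 ∧ ¬p2) ∨ p4 ∨ p4 ∨ ¬(¬p2 ∨ p4) ∨ p4   [double negation]
≡ (p4 ∧ ¬p2) ∨ p4 ∨ p4 ∨ (¬¬p2 ∧ ¬p4) ∨ p4   [De Morgan]
≡ (p4 ∧ ¬p2) ∨ p4 ∨ p4 ∨ (p2 ∧ ¬p4) ∨ p4   [double negation]
≡ (p4 ∨ p4 ∨ p4 ∨ p2 ∨ p4) ∧ (p4 ∨ p4 ∨ p4 ∨ ¬p4 ∨ p4) ∧ (¬p2 ∨ p4 ∨ p4 ∨ p2 ∨ p4) ∧ (¬p2 ∨ p4 ∨ p4 ∨ ¬p4 ∨ p4)   [distribute ∨ over ∧]
≡ p4 ∨ p2   [simplify]

p4 ∨ p2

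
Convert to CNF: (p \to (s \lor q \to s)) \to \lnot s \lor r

\lnot s \lor r

(p \to (s \lor q \to s)) \to \lnot s \lor r
≡ \lnot (p \to (s \lor q \to s)) \lor \lnot s \lor r   [eliminate \to]
≡ \lnot (\lnot p \lor (s \lor q \to s)) \lor \lnot s \lor r   [eliminate \to]
≡ \lnot (\lnot p \lor \lnot (s \lor q) \lor s) \lor \lnot s \lor r   [eliminate \to]
≡ \lnot \lnot p \land \lnot \lnot (s \lor q) \land \lnot s \lor \lnot s \lor r   [De Morgan]
≡ p \land \lnot \lnot (s \lor q) \land \lnot s \lor \lnot s \lor r   [double negation]
≡ p \land (s \lor q) \land \lnot s \lor \lnot s \lor r   [double negation]
≡ (p \lor \lnot s \lor r) \land (s \lor q \lor \lnot s \lor r) \land (\lnot s \lor \lnot s \lor r)   [distribute \lor over \land]
≡ \lnot s \lor r   [simplify]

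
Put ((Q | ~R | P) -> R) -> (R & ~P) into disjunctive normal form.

((Q | ~R | P) -> R) -> (R & ~P)
≡ ~((Q | ~R | P) -> R) | (R & ~P)   — eliminate ->
≡ ~(~(Q | ~R | P) | R) | (R & ~P)   — eliminate ->
≡ (~~(Q | ~R | P) & ~R) | (R & ~P)   — De Morgan
≡ ((Q | ~R | P) & ~R) | (R & ~P)   — double negation
≡ (Q & ~R) | (~R & ~R) | (P & ~R) | (R & ~P)   — distribute & over |
≡ ~R | (R & ~P)   — simplify

~R | (R & ~P)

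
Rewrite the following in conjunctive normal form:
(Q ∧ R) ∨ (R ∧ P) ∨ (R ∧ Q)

(Q ∧ R) ∨ (R ∧ P) ∨ (R ∧ Q)
= (Q ∨ R ∨ R) ∧ (Q ∨ R ∨ Q) ∧ (Q ∨ P ∨ R) ∧ (Q ∨ P ∨ Q) ∧ (R ∨ R ∨ R) ∧ (R ∨ R ∨ Q) ∧ (R ∨ P ∨ R) ∧ (R ∨ P ∨ Q)   [distribute ∨ over ∧]
= (Q ∨ P) ∧ R   [simplify]

(Q ∨ P) ∧ R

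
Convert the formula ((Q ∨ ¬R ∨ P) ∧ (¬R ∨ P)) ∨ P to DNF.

¬R ∨ P

((Q ∨ ¬R ∨ P) ∧ (¬R ∨ P)) ∨ P
= (Q ∧ ¬R) ∨ (Q ∧ P) ∨ (¬R ∧ ¬R) ∨ (¬R ∧ P) ∨ (P ∧ ¬R) ∨ (P ∧ P) ∨ P   [distribute ∧ over ∨]
= ¬R ∨ P   [simplify]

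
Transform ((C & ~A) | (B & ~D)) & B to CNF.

((C & ~A) | (B & ~D)) & B
⇔ (C | B) & (C | ~D) & (~A | B) & (~A | ~D) & B   — distribute | over &
⇔ (C | ~D) & (~A | ~D) & B   — simplify

(C | ~D) & (~A | ~D) & B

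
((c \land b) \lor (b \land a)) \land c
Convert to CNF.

((c \land b) \lor (b \land a)) \land c
≡ (c \lor b) \land (c \lor a) \land (b \lor b) \land (b \lor a) \land c   [distribute \lor over \land]
≡ b \land c   [simplify]

b \land c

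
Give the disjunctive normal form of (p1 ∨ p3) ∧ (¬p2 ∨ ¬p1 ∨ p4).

(p1 ∨ p3) ∧ (¬p2 ∨ ¬p1 ∨ p4)
≡ p1 ∧ ¬p2 ∨ p1 ∧ ¬p1 ∨ p1 ∧ p4 ∨ p3 ∧ ¬p2 ∨ p3 ∧ ¬p1 ∨ p3 ∧ p4
≡ p1 ∧ ¬p2 ∨ p1 ∧ p4 ∨ p3 ∧ ¬p2 ∨ p3 ∧ ¬p1 ∨ p3 ∧ p4

p1 ∧ ¬p2 ∨ p1 ∧ p4 ∨ p3 ∧ ¬p2 ∨ p3 ∧ ¬p1 ∨ p3 ∧ p4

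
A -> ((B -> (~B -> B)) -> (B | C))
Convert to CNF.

~A | B | C

A -> ((B -> (~B -> B)) -> (B | C))
≡ ~A | ((B -> (~B -> B)) -> (B | C))   [eliminate ->]
≡ ~A | ~(B -> (~B -> B)) | B | C   [eliminate ->]
≡ ~A | ~(~B | (~B -> B)) | B | C   [eliminate ->]
≡ ~A | ~(~B | ~~B | B) | B | C   [eliminate ->]
≡ ~A | (~~B & ~~~B & ~B) | B | C   [De Morgan]
≡ ~A | (B & ~~~B & ~B) | B | C   [double negation]
≡ ~A | (B & ~B & ~B) | B | C   [double negation]
≡ (~A | B | B | C) & (~A | ~B | B | C) & (~A | ~B | B | C)   [distribute | over &]
≡ ~A | B | C   [simplify]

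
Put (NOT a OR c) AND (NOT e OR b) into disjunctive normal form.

(NOT a OR c) AND (NOT e OR b)
= (NOT a AND NOT e) OR (NOT a AND b) OR (c AND NOT e) OR (c AND b)   (distribute AND over OR)

(NOT a AND NOT e) OR (NOT a AND b) OR (c AND NOT e) OR (c AND b)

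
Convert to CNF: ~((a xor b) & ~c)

(~a | b | c) & (~b | a | c)

~((a xor b) & ~c)
≡ ~((a | b) & ~(a & b) & ~c)   [expand xor]
≡ ~(a | b) | ~~(a & b) | ~~c   [De Morgan]
≡ (~a & ~b) | ~~(a & b) | ~~c   [De Morgan]
≡ (~a & ~b) | (a & b) | ~~c   [double negation]
≡ (~a & ~b) | (a & b) | c   [double negation]
≡ (~a | a | c) & (~a | b | c) & (~b | a | c) & (~b | b | c)   [distribute | over &]
≡ (~a | b | c) & (~b | a | c)   [simplify]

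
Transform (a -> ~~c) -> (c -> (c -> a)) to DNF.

~c | a

(a -> ~~c) -> (c -> (c -> a))
≡ ~(a -> ~~c) | (c -> (c -> a))   — eliminate ->
≡ ~(~a | ~~c) | (c -> (c -> a))   — eliminate ->
≡ ~(~a | ~~c) | ~c | (c -> a)   — eliminate ->
≡ ~(~a | ~~c) | ~c | ~c | a   — eliminate ->
≡ (~~a & ~~~c) | ~c | ~c | a   — De Morgan
≡ (a & ~~~c) | ~c | ~c | a   — double negation
≡ (a & ~c) | ~c | ~c | a   — double negation
≡ ~c | a   — simplify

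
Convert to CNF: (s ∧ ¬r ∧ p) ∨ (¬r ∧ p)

(s ∧ ¬r ∧ p) ∨ (¬r ∧ p)
⇔ (s ∨ ¬r) ∧ (s ∨ p) ∧ (¬r ∨ ¬r) ∧ (¬r ∨ p) ∧ (p ∨ ¬r) ∧ (p ∨ p)   [distribute ∨ over ∧]
⇔ ¬r ∧ p   [simplify]

¬r ∧ p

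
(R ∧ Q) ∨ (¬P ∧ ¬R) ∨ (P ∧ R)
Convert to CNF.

(R ∨ ¬P) ∧ (Q ∨ ¬R ∨ P)

(R ∧ Q) ∨ (¬P ∧ ¬R) ∨ (P ∧ R)
≡ (R ∨ ¬P ∨ P) ∧ (R ∨ ¬P ∨ R) ∧ (R ∨ ¬R ∨ P) ∧ (R ∨ ¬R ∨ R) ∧ (Q ∨ ¬P ∨ P) ∧ (Q ∨ ¬P ∨ R) ∧ (Q ∨ ¬R ∨ P) ∧ (Q ∨ ¬R ∨ R)   [distribute ∨ over ∧]
≡ (R ∨ ¬P) ∧ (Q ∨ ¬R ∨ P)   [simplify]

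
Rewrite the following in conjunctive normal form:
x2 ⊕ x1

(x2 ∨ x1) ∧ (¬x2 ∨ ¬x1)

x2 ⊕ x1
≡ (x2 ∨ x1) ∧ ¬(x2 ∧ x1)   — expand ⊕
≡ (x2 ∨ x1) ∧ (¬x2 ∨ ¬x1)   — De Morgan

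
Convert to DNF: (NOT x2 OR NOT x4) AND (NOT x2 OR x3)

(NOT x2 OR NOT x4) AND (NOT x2 OR x3)
⇔ (NOT x2 AND NOT x2) OR (NOT x2 AND x3) OR (NOT x4 AND NOT x2) OR (NOT x4 AND x3)   — distribute AND over OR
⇔ NOT x2 OR (NOT x4 AND x3)   — simplify

NOT x2 OR (NOT x4 AND x3)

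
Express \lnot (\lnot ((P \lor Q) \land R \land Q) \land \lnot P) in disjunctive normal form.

\lnot (\lnot ((P \lor Q) \land R \land Q) \land \lnot P)
⇔ \lnot \lnot ((P \lor Q) \land R \land Q) \lor \lnot \lnot P
⇔ ((P \lor Q) \land R \land Q) \lor \lnot \lnot P
⇔ ((P \lor Q) \land R \land Q) \lor P
⇔ (P \land R \land Q) \lor (Q \land R \land Q) \lor P
⇔ (Q \land R) \lor P

(Q \land R) \lor P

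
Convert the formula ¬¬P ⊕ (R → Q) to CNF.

(P ∨ ¬R ∨ Q) ∧ (¬P ∨ R) ∧ (¬P ∨ ¬Q)

¬¬P ⊕ (R → Q)
≡ (¬¬P ∨ (R → Q)) ∧ ¬(¬¬P ∧ (R → Q))   [expand ⊕]
≡ (¬¬P ∨ ¬R ∨ Q) ∧ ¬(¬¬P ∧ (R → Q))   [eliminate →]
≡ (¬¬P ∨ ¬R ∨ Q) ∧ ¬(¬¬P ∧ (¬R ∨ Q))   [eliminate →]
≡ (P ∨ ¬R ∨ Q) ∧ ¬(¬¬P ∧ (¬R ∨ Q))   [double negation]
≡ (P ∨ ¬R ∨ Q) ∧ (¬¬¬P ∨ ¬(¬R ∨ Q))   [De Morgan]
≡ (P ∨ ¬R ∨ Q) ∧ (¬P ∨ ¬(¬R ∨ Q))   [double negation]
≡ (P ∨ ¬R ∨ Q) ∧ (¬P ∨ (¬¬R ∧ ¬Q))   [De Morgan]
≡ (P ∨ ¬R ∨ Q) ∧ (¬P ∨ (R ∧ ¬Q))   [double negation]
≡ (P ∨ ¬R ∨ Q) ∧ (¬P ∨ R) ∧ (¬P ∨ ¬Q)   [distribute ∨ over ∧]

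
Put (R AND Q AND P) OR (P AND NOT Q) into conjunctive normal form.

(R AND Q AND P) OR (P AND NOT Q)
≡ (R OR P) AND (R OR NOT Q) AND (Q OR P) AND (Q OR NOT Q) AND (P OR P) AND (P OR NOT Q)   [distribute OR over AND]
≡ (R OR NOT Q) AND P   [simplify]

(R OR NOT Q) AND P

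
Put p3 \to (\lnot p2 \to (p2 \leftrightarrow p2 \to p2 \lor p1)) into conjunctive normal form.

p3 \to (\lnot p2 \to (p2 \leftrightarrow p2 \to p2 \lor p1))
⇔ \lnot p3 \lor (\lnot p2 \to (p2 \leftrightarrow p2 \to p2 \lor p1))   (eliminate \to)
⇔ \lnot p3 \lor \lnot \lnot p2 \lor (p2 \leftrightarrow p2 \to p2 \lor p1)   (eliminate \to)
⇔ \lnot p3 \lor \lnot \lnot p2 \lor (p2 \to (p2 \to p2 \lor p1)) \land ((p2 \to p2 \lor p1) \to p2)   (eliminate \leftrightarrow)
⇔ \lnot p3 \lor \lnot \lnot p2 \lor (\lnot p2 \lor (p2 \to p2 \lor p1)) \land ((p2 \to p2 \lor p1) \to p2)   (eliminate \to)
⇔ \lnot p3 \lor \lnot \lnot p2 \lor (\lnot p2 \lor \lnot p2 \lor p2 \lor p1) \land ((p2 \to p2 \lor p1) \to p2)   (eliminate \to)
⇔ \lnot p3 \lor \lnot \lnot p2 \lor (\lnot p2 \lor \lnot p2 \lor p2 \lor p1) \land (\lnot (p2 \to p2 \lor p1) \lor p2)   (eliminate \to)
⇔ \lnot p3 \lor \lnot \lnot p2 \lor (\lnot p2 \lor \lnot p2 \lor p2 \lor p1) \land (\lnot (\lnot p2 \lor p2 \lor p1) \lor p2)   (eliminate \to)
⇔ \lnot p3 \lor p2 \lor (\lnot p2 \lor \lnot p2 \lor p2 \lor p1) \land (\lnot (\lnot p2 \lor p2 \lor p1) \lor p2)   (double negation)
⇔ \lnot p3 \lor p2 \lor (\lnot p2 \lor \lnot p2 \lor p2 \lor p1) \land (\lnot \lnot p2 \land \lnot p2 \land \lnot p1 \lor p2)   (De Morgan)
⇔ \lnot p3 \lor p2 \lor (\lnot p2 \lor \lnot p2 \lor p2 \lor p1) \land (p2 \land \lnot p2 \land \lnot p1 \lor p2)   (double negation)
⇔ (\lnot p3 \lor p2 \lor \lnot p2 \lor \lnot p2 \lor p2 \lor p1) \land (\lnot p3 \lor p2 \lor p2 \lor p2) \land (\lnot p3 \lor p2 \lor \lnot p2 \lor p2) \land (\lnot p3 \lor p2 \lor \lnot p1 \lor p2)   (distribute \lor over \land)
⇔ \lnot p3 \lor p2   (simplify)

\lnot p3 \lor p2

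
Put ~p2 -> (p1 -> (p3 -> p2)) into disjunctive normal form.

p2 | ~p1 | ~p3

~p2 -> (p1 -> (p3 -> p2))
= ~~p2 | (p1 -> (p3 -> p2))   (eliminate ->)
= ~~p2 | ~p1 | (p3 -> p2)   (eliminate ->)
= ~~p2 | ~p1 | ~p3 | p2   (eliminate ->)
= p2 | ~p1 | ~p3 | p2   (double negation)
= p2 | ~p1 | ~p3   (simplify)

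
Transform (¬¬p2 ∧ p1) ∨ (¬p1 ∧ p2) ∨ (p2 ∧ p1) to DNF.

(p2 ∧ p1) ∨ (¬p1 ∧ p2)

(¬¬p2 ∧ p1) ∨ (¬p1 ∧ p2) ∨ (p2 ∧ p1)
= (p2 ∧ p1) ∨ (¬p1 ∧ p2) ∨ (p2 ∧ p1)   [double negation]
= (p2 ∧ p1) ∨ (¬p1 ∧ p2)   [simplify]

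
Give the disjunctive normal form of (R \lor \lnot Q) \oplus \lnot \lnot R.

\lnot Q \land \lnot R

(R \lor \lnot Q) \oplus \lnot \lnot R
≡ ((R \lor \lnot Q) \land \lnot \lnot \lnot R) \lor (\lnot (R \lor \lnot Q) \land \lnot \lnot R)   — expand \oplus
≡ ((R \lor \lnot Q) \land \lnot R) \lor (\lnot (R \lor \lnot Q) \land \lnot \lnot R)   — double negation
≡ ((R \lor \lnot Q) \land \lnot R) \lor (\lnot R \land \lnot \lnot Q \land \lnot \lnot R)   — De Morgan
≡ ((R \lor \lnot Q) \land \lnot R) \lor (\lnot R \land Q \land \lnot \lnot R)   — double negation
≡ ((R \lor \lnot Q) \land \lnot R) \lor (\lnot R \land Q \land R)   — double negation
≡ (R \land \lnot R) \lor (\lnot Q \land \lnot R) \lor (\lnot R \land Q \land R)   — distribute \land over \lor
≡ \lnot Q \land \lnot R   — simplify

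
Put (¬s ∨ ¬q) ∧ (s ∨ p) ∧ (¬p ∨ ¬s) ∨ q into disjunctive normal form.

(¬s ∨ ¬q) ∧ (s ∨ p) ∧ (¬p ∨ ¬s) ∨ q
⇔ ¬s ∧ s ∧ ¬p ∨ ¬s ∧ s ∧ ¬s ∨ ¬s ∧ p ∧ ¬p ∨ ¬s ∧ p ∧ ¬s ∨ ¬q ∧ s ∧ ¬p ∨ ¬q ∧ s ∧ ¬s ∨ ¬q ∧ p ∧ ¬p ∨ ¬q ∧ p ∧ ¬s ∨ q   — distribute ∧ over ∨
⇔ ¬s ∧ p ∨ ¬q ∧ s ∧ ¬p ∨ q   — simplify

¬s ∧ p ∨ ¬q ∧ s ∧ ¬p ∨ q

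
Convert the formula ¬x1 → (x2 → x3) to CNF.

¬x1 → (x2 → x3)
≡ ¬¬x1 ∨ (x2 → x3)   (eliminate →)
≡ ¬¬x1 ∨ ¬x2 ∨ x3   (eliminate →)
≡ x1 ∨ ¬x2 ∨ x3   (double negation)

x1 ∨ ¬x2 ∨ x3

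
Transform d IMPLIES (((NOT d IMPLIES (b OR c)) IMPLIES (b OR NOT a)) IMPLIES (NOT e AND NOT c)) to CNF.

(NOT d OR NOT b OR NOT e) AND (NOT d OR NOT b OR NOT c) AND (NOT d OR a OR NOT e) AND (NOT d OR a OR NOT c)

d IMPLIES (((NOT d IMPLIES (b OR c)) IMPLIES (b OR NOT a)) IMPLIES (NOT e AND NOT c))
≡ NOT d OR (((NOT d IMPLIES (b OR c)) IMPLIES (b OR NOT a)) IMPLIES (NOT e AND NOT c))   (eliminate IMPLIES)
≡ NOT d OR NOT ((NOT d IMPLIES (b OR c)) IMPLIES (b OR NOT a)) OR (NOT e AND NOT c)   (eliminate IMPLIES)
≡ NOT d OR NOT (NOT (NOT d IMPLIES (b OR c)) OR b OR NOT a) OR (NOT e AND NOT c)   (eliminate IMPLIES)
≡ NOT d OR NOT (NOT (NOT NOT d OR b OR c) OR b OR NOT a) OR (NOT e AND NOT c)   (eliminate IMPLIES)
≡ NOT d OR (NOT NOT (NOT NOT d OR b OR c) AND NOT b AND NOT NOT a) OR (NOT e AND NOT c)   (De Morgan)
≡ NOT d OR ((NOT NOT d OR b OR c) AND NOT b AND NOT NOT a) OR (NOT e AND NOT c)   (double negation)
≡ NOT d OR ((d OR b OR c) AND NOT b AND NOT NOT a) OR (NOT e AND NOT c)   (double negation)
≡ NOT d OR ((d OR b OR c) AND NOT b AND a) OR (NOT e AND NOT c)   (double negation)
≡ (NOT d OR d OR b OR c OR NOT e) AND (NOT d OR d OR b OR c OR NOT c) AND (NOT d OR NOT b OR NOT e) AND (NOT d OR NOT b OR NOT c) AND (NOT d OR a OR NOT e) AND (NOT d OR a OR NOT c)   (distribute OR over AND)
≡ (NOT d OR NOT b OR NOT e) AND (NOT d OR NOT b OR NOT c) AND (NOT d OR a OR NOT e) AND (NOT d OR a OR NOT c)   (simplify)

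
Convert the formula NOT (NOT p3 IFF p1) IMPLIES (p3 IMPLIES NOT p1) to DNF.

NOT (NOT p3 IFF p1) IMPLIES (p3 IMPLIES NOT p1)
≡ NOT NOT (NOT p3 IFF p1) OR (p3 IMPLIES NOT p1)   — eliminate IMPLIES
≡ NOT NOT ((NOT p3 IMPLIES p1) AND (p1 IMPLIES NOT p3)) OR (p3 IMPLIES NOT p1)   — eliminate IFF
≡ NOT NOT ((NOT NOT p3 OR p1) AND (p1 IMPLIES NOT p3)) OR (p3 IMPLIES NOT p1)   — eliminate IMPLIES
≡ NOT NOT ((NOT NOT p3 OR p1) AND (NOT p1 OR NOT p3)) OR (p3 IMPLIES NOT p1)   — eliminate IMPLIES
≡ NOT NOT ((NOT NOT p3 OR p1) AND (NOT p1 OR NOT p3)) OR NOT p3 OR NOT p1   — eliminate IMPLIES
≡ ((NOT NOT p3 OR p1) AND (NOT p1 OR NOT p3)) OR NOT p3 OR NOT p1   — double negation
≡ ((p3 OR p1) AND (NOT p1 OR NOT p3)) OR NOT p3 OR NOT p1   — double negation
≡ (p3 AND NOT p1) OR (p3 AND NOT p3) OR (p1 AND NOT p1) OR (p1 AND NOT p3) OR NOT p3 OR NOT p1   — distribute AND over OR
≡ NOT p3 OR NOT p1   — simplify

NOT p3 OR NOT p1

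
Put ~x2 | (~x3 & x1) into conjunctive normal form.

(~x2 | ~x3) & (~x2 | x1)

~x2 | (~x3 & x1)
⇔ (~x2 | ~x3) & (~x2 | x1)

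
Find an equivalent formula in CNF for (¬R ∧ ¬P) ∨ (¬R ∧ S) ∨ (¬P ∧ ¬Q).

(¬R ∨ ¬P) ∧ (¬R ∨ ¬Q) ∧ (¬P ∨ S)

(¬R ∧ ¬P) ∨ (¬R ∧ S) ∨ (¬P ∧ ¬Q)
≡ (¬R ∨ ¬R ∨ ¬P) ∧ (¬R ∨ ¬R ∨ ¬Q) ∧ (¬R ∨ S ∨ ¬P) ∧ (¬R ∨ S ∨ ¬Q) ∧ (¬P ∨ ¬R ∨ ¬P) ∧ (¬P ∨ ¬R ∨ ¬Q) ∧ (¬P ∨ S ∨ ¬P) ∧ (¬P ∨ S ∨ ¬Q)
≡ (¬R ∨ ¬P) ∧ (¬R ∨ ¬Q) ∧ (¬P ∨ S)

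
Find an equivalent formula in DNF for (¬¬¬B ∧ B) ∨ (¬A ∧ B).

(¬¬¬B ∧ B) ∨ (¬A ∧ B)
= (¬B ∧ B) ∨ (¬A ∧ B)   (double negation)
= ¬A ∧ B   (simplify)

¬A ∧ B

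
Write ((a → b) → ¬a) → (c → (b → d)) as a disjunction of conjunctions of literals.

((a → b) → ¬a) → (c → (b → d))
⇔ ¬((a → b) → ¬a) ∨ (c → (b → d))
⇔ ¬(¬(a → b) ∨ ¬a) ∨ (c → (b → d))
⇔ ¬(¬(¬a ∨ b) ∨ ¬a) ∨ (c → (b → d))
⇔ ¬(¬(¬a ∨ b) ∨ ¬a) ∨ ¬c ∨ (b → d)
⇔ ¬(¬(¬a ∨ b) ∨ ¬a) ∨ ¬c ∨ ¬b ∨ d
⇔ (¬¬(¬a ∨ b) ∧ ¬¬a) ∨ ¬c ∨ ¬b ∨ d
⇔ ((¬a ∨ b) ∧ ¬¬a) ∨ ¬c ∨ ¬b ∨ d
⇔ ((¬a ∨ b) ∧ a) ∨ ¬c ∨ ¬b ∨ d
⇔ (¬a ∧ a) ∨ (b ∧ a) ∨ ¬c ∨ ¬b ∨ d
⇔ (b ∧ a) ∨ ¬c ∨ ¬b ∨ d

(b ∧ a) ∨ ¬c ∨ ¬b ∨ d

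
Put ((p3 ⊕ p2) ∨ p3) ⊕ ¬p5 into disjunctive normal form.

((p3 ⊕ p2) ∨ p3) ⊕ ¬p5
⇔ (((p3 ⊕ p2) ∨ p3) ∧ ¬¬p5) ∨ (¬((p3 ⊕ p2) ∨ p3) ∧ ¬p5)
⇔ (((p3 ∧ ¬p2) ∨ (¬p3 ∧ p2) ∨ p3) ∧ ¬¬p5) ∨ (¬((p3 ⊕ p2) ∨ p3) ∧ ¬p5)
⇔ (((p3 ∧ ¬p2) ∨ (¬p3 ∧ p2) ∨ p3) ∧ ¬¬p5) ∨ (¬((p3 ∧ ¬p2) ∨ (¬p3 ∧ p2) ∨ p3) ∧ ¬p5)
⇔ (((p3 ∧ ¬p2) ∨ (¬p3 ∧ p2) ∨ p3) ∧ p5) ∨ (¬((p3 ∧ ¬p2) ∨ (¬p3 ∧ p2) ∨ p3) ∧ ¬p5)
⇔ (((p3 ∧ ¬p2) ∨ (¬p3 ∧ p2) ∨ p3) ∧ p5) ∨ (¬(p3 ∧ ¬p2) ∧ ¬(¬p3 ∧ p2) ∧ ¬p3 ∧ ¬p5)
⇔ (((p3 ∧ ¬p2) ∨ (¬p3 ∧ p2) ∨ p3) ∧ p5) ∨ ((¬p3 ∨ ¬¬p2) ∧ ¬(¬p3 ∧ p2) ∧ ¬p3 ∧ ¬p5)
⇔ (((p3 ∧ ¬p2) ∨ (¬p3 ∧ p2) ∨ p3) ∧ p5) ∨ ((¬p3 ∨ p2) ∧ ¬(¬p3 ∧ p2) ∧ ¬p3 ∧ ¬p5)
⇔ (((p3 ∧ ¬p2) ∨ (¬p3 ∧ p2) ∨ p3) ∧ p5) ∨ ((¬p3 ∨ p2) ∧ (¬¬p3 ∨ ¬p2) ∧ ¬p3 ∧ ¬p5)
⇔ (((p3 ∧ ¬p2) ∨ (¬p3 ∧ p2) ∨ p3) ∧ p5) ∨ ((¬p3 ∨ p2) ∧ (p3 ∨ ¬p2) ∧ ¬p3 ∧ ¬p5)
⇔ (p3 ∧ ¬p2 ∧ p5) ∨ (¬p3 ∧ p2 ∧ p5) ∨ (p3 ∧ p5) ∨ (¬p3 ∧ p3 ∧ ¬p3 ∧ ¬p5) ∨ (¬p3 ∧ ¬p2 ∧ ¬p3 ∧ ¬p5) ∨ (p2 ∧ p3 ∧ ¬p3 ∧ ¬p5) ∨ (p2 ∧ ¬p2 ∧ ¬p3 ∧ ¬p5)
⇔ (¬p3 ∧ p2 ∧ p5) ∨ (p3 ∧ p5) ∨ (¬p3 ∧ ¬p2 ∧ ¬p5)

(¬p3 ∧ p2 ∧ p5) ∨ (p3 ∧ p5) ∨ (¬p3 ∧ ¬p2 ∧ ¬p5)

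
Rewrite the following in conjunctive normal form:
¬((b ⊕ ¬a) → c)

¬((b ⊕ ¬a) → c)
= ¬(¬(b ⊕ ¬a) ∨ c)   — eliminate →
= ¬(¬((b ∨ ¬a) ∧ ¬(b ∧ ¬a)) ∨ c)   — expand ⊕
= ¬¬((b ∨ ¬a) ∧ ¬(b ∧ ¬a)) ∧ ¬c   — De Morgan
= (b ∨ ¬a) ∧ ¬(b ∧ ¬a) ∧ ¬c   — double negation
= (b ∨ ¬a) ∧ (¬b ∨ ¬¬a) ∧ ¬c   — De Morgan
= (b ∨ ¬a) ∧ (¬b ∨ a) ∧ ¬c   — double negation

(b ∨ ¬a) ∧ (¬b ∨ a) ∧ ¬c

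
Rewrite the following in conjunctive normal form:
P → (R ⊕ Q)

(¬P ∨ R ∨ Q) ∧ (¬P ∨ ¬R ∨ ¬Q)

P → (R ⊕ Q)
≡ ¬P ∨ (R ⊕ Q)   [eliminate →]
≡ ¬P ∨ ((R ∨ Q) ∧ ¬(R ∧ Q))   [expand ⊕]
≡ ¬P ∨ ((R ∨ Q) ∧ (¬R ∨ ¬Q))   [De Morgan]
≡ (¬P ∨ R ∨ Q) ∧ (¬P ∨ ¬R ∨ ¬Q)   [distribute ∨ over ∧]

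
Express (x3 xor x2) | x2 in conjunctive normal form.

x3 | x2

(x3 xor x2) | x2
⇔ ((x3 | x2) & ~(x3 & x2)) | x2   (expand xor)
⇔ ((x3 | x2) & (~x3 | ~x2)) | x2   (De Morgan)
⇔ (x3 | x2 | x2) & (~x3 | ~x2 | x2)   (distribute | over &)
⇔ x3 | x2   (simplify)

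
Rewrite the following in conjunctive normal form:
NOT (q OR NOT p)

NOT (q OR NOT p)
⇔ NOT q AND NOT NOT p   [De Morgan]
⇔ NOT q AND p   [double negation]

NOT q AND p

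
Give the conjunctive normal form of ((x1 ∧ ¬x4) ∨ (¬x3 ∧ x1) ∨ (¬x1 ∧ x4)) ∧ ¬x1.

(x1 ∨ x4) ∧ ¬x1

((x1 ∧ ¬x4) ∨ (¬x3 ∧ x1) ∨ (¬x1 ∧ x4)) ∧ ¬x1
≡ (x1 ∨ ¬x3 ∨ ¬x1) ∧ (x1 ∨ ¬x3 ∨ x4) ∧ (x1 ∨ x1 ∨ ¬x1) ∧ (x1 ∨ x1 ∨ x4) ∧ (¬x4 ∨ ¬x3 ∨ ¬x1) ∧ (¬x4 ∨ ¬x3 ∨ x4) ∧ (¬x4 ∨ x1 ∨ ¬x1) ∧ (¬x4 ∨ x1 ∨ x4) ∧ ¬x1
≡ (x1 ∨ x4) ∧ ¬x1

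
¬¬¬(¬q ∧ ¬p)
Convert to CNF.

¬¬¬(¬q ∧ ¬p)
⇔ ¬(¬q ∧ ¬p)   [double negation]
⇔ ¬¬q ∨ ¬¬p   [De Morgan]
⇔ q ∨ ¬¬p   [double negation]
⇔ q ∨ p   [double negation]

q ∨ p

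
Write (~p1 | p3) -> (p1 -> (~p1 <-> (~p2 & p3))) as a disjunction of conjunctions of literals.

(~p1 | p3) -> (p1 -> (~p1 <-> (~p2 & p3)))
≡ ~(~p1 | p3) | (p1 -> (~p1 <-> (~p2 & p3)))   [eliminate ->]
≡ ~(~p1 | p3) | ~p1 | (~p1 <-> (~p2 & p3))   [eliminate ->]
≡ ~(~p1 | p3) | ~p1 | ((~p1 -> (~p2 & p3)) & ((~p2 & p3) -> ~p1))   [eliminate <->]
≡ ~(~p1 | p3) | ~p1 | ((~~p1 | (~p2 & p3)) & ((~p2 & p3) -> ~p1))   [eliminate ->]
≡ ~(~p1 | p3) | ~p1 | ((~~p1 | (~p2 & p3)) & (~(~p2 & p3) | ~p1))   [eliminate ->]
≡ (~~p1 & ~p3) | ~p1 | ((~~p1 | (~p2 & p3)) & (~(~p2 & p3) | ~p1))   [De Morgan]
≡ (p1 & ~p3) | ~p1 | ((~~p1 | (~p2 & p3)) & (~(~p2 & p3) | ~p1))   [double negation]
≡ (p1 & ~p3) | ~p1 | ((p1 | (~p2 & p3)) & (~(~p2 & p3) | ~p1))   [double negation]
≡ (p1 & ~p3) | ~p1 | ((p1 | (~p2 & p3)) & (~~p2 | ~p3 | ~p1))   [De Morgan]
≡ (p1 & ~p3) | ~p1 | ((p1 | (~p2 & p3)) & (p2 | ~p3 | ~p1))   [double negation]
≡ (p1 & ~p3) | ~p1 | (p1 & p2) | (p1 & ~p3) | (p1 & ~p1) | (~p2 & p3 & p2) | (~p2 & p3 & ~p3) | (~p2 & p3 & ~p1)   [distribute & over |]
≡ (p1 & ~p3) | ~p1 | (p1 & p2)   [simplify]

(p1 & ~p3) | ~p1 | (p1 & p2)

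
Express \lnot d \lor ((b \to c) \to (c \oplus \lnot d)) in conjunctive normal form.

\lnot d \lor b \lor c

\lnot d \lor ((b \to c) \to (c \oplus \lnot d))
≡ \lnot d \lor \lnot (b \to c) \lor (c \oplus \lnot d)
≡ \lnot d \lor \lnot (\lnot b \lor c) \lor (c \oplus \lnot d)
≡ \lnot d \lor \lnot (\lnot b \lor c) \lor ((c \lor \lnot d) \land \lnot (c \land \lnot d))
≡ \lnot d \lor (\lnot \lnot b \land \lnot c) \lor ((c \lor \lnot d) \land \lnot (c \land \lnot d))
≡ \lnot d \lor (b \land \lnot c) \lor ((c \lor \lnot d) \land \lnot (c \land \lnot d))
≡ \lnot d \lor (b \land \lnot c) \lor ((c \lor \lnot d) \land (\lnot c \lor \lnot \lnot d))
≡ \lnot d \lor (b \land \lnot c) \lor ((c \lor \lnot d) \land (\lnot c \lor d))
≡ (\lnot d \lor b \lor c \lor \lnot d) \land (\lnot d \lor b \lor \lnot c \lor d) \land (\lnot d \lor \lnot c \lor c \lor \lnot d) \land (\lnot d \lor \lnot c \lor \lnot c \lor d)
≡ \lnot d \lor b \lor c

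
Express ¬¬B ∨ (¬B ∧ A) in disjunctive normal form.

B ∨ (¬B ∧ A)

¬¬B ∨ (¬B ∧ A)
≡ B ∨ (¬B ∧ A)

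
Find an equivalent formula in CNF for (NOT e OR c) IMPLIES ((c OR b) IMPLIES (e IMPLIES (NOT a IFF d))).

(NOT c OR NOT e OR a OR d) AND (NOT c OR NOT e OR NOT d OR NOT a)

(NOT e OR c) IMPLIES ((c OR b) IMPLIES (e IMPLIES (NOT a IFF d)))
⇔ NOT (NOT e OR c) OR ((c OR b) IMPLIES (e IMPLIES (NOT a IFF d)))   (eliminate IMPLIES)
⇔ NOT (NOT e OR c) OR NOT (c OR b) OR (e IMPLIES (NOT a IFF d))   (eliminate IMPLIES)
⇔ NOT (NOT e OR c) OR NOT (c OR b) OR NOT e OR (NOT a IFF d)   (eliminate IMPLIES)
⇔ NOT (NOT e OR c) OR NOT (c OR b) OR NOT e OR ((NOT a IMPLIES d) AND (d IMPLIES NOT a))   (eliminate IFF)
⇔ NOT (NOT e OR c) OR NOT (c OR b) OR NOT e OR ((NOT NOT a OR d) AND (d IMPLIES NOT a))   (eliminate IMPLIES)
⇔ NOT (NOT e OR c) OR NOT (c OR b) OR NOT e OR ((NOT NOT a OR d) AND (NOT d OR NOT a))   (eliminate IMPLIES)
⇔ (NOT NOT e AND NOT c) OR NOT (c OR b) OR NOT e OR ((NOT NOT a OR d) AND (NOT d OR NOT a))   (De Morgan)
⇔ (e AND NOT c) OR NOT (c OR b) OR NOT e OR ((NOT NOT a OR d) AND (NOT d OR NOT a))   (double negation)
⇔ (e AND NOT c) OR (NOT c AND NOT b) OR NOT e OR ((NOT NOT a OR d) AND (NOT d OR NOT a))   (De Morgan)
⇔ (e AND NOT c) OR (NOT c AND NOT b) OR NOT e OR ((a OR d) AND (NOT d OR NOT a))   (double negation)
⇔ (e OR NOT c OR NOT e OR a OR d) AND (e OR NOT c OR NOT e OR NOT d OR NOT a) AND (e OR NOT b OR NOT e OR a OR d) AND (e OR NOT b OR NOT e OR NOT d OR NOT a) AND (NOT c OR NOT c OR NOT e OR a OR d) AND (NOT c OR NOT c OR NOT e OR NOT d OR NOT a) AND (NOT c OR NOT b OR NOT e OR a OR d) AND (NOT c OR NOT b OR NOT e OR NOT d OR NOT a)   (distribute OR over AND)
⇔ (NOT c OR NOT e OR a OR d) AND (NOT c OR NOT e OR NOT d OR NOT a)   (simplify)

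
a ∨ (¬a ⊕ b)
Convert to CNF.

a ∨ ¬b

a ∨ (¬a ⊕ b)
≡ a ∨ ((¬a ∨ b) ∧ ¬(¬a ∧ b))   [expand ⊕]
≡ a ∨ ((¬a ∨ b) ∧ (¬¬a ∨ ¬b))   [De Morgan]
≡ a ∨ ((¬a ∨ b) ∧ (a ∨ ¬b))   [double negation]
≡ (a ∨ ¬a ∨ b) ∧ (a ∨ a ∨ ¬b)   [distribute ∨ over ∧]
≡ a ∨ ¬b   [simplify]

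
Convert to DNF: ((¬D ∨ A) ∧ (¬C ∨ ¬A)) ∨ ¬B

((¬D ∨ A) ∧ (¬C ∨ ¬A)) ∨ ¬B
⇔ (¬D ∧ ¬C) ∨ (¬D ∧ ¬A) ∨ (A ∧ ¬C) ∨ (A ∧ ¬A) ∨ ¬B   [distribute ∧ over ∨]
⇔ (¬D ∧ ¬C) ∨ (¬D ∧ ¬A) ∨ (A ∧ ¬C) ∨ ¬B   [simplify]

(¬D ∧ ¬C) ∨ (¬D ∧ ¬A) ∨ (A ∧ ¬C) ∨ ¬B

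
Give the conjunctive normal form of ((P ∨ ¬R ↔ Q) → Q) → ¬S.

((P ∨ ¬R ↔ Q) → Q) → ¬S
⇔ ¬((P ∨ ¬R ↔ Q) → Q) ∨ ¬S   [eliminate →]
⇔ ¬(¬(P ∨ ¬R ↔ Q) ∨ Q) ∨ ¬S   [eliminate →]
⇔ ¬(¬((P ∨ ¬R → Q) ∧ (Q → P ∨ ¬R)) ∨ Q) ∨ ¬S   [eliminate ↔]
⇔ ¬(¬((¬(P ∨ ¬R) ∨ Q) ∧ (Q → P ∨ ¬R)) ∨ Q) ∨ ¬S   [eliminate →]
⇔ ¬(¬((¬(P ∨ ¬R) ∨ Q) ∧ (¬Q ∨ P ∨ ¬R)) ∨ Q) ∨ ¬S   [eliminate →]
⇔ ¬¬((¬(P ∨ ¬R) ∨ Q) ∧ (¬Q ∨ P ∨ ¬R)) ∧ ¬Q ∨ ¬S   [De Morgan]
⇔ (¬(P ∨ ¬R) ∨ Q) ∧ (¬Q ∨ P ∨ ¬R) ∧ ¬Q ∨ ¬S   [double negation]
⇔ (¬P ∧ ¬¬R ∨ Q) ∧ (¬Q ∨ P ∨ ¬R) ∧ ¬Q ∨ ¬S   [De Morgan]
⇔ (¬P ∧ R ∨ Q) ∧ (¬Q ∨ P ∨ ¬R) ∧ ¬Q ∨ ¬S   [double negation]
⇔ (¬P ∨ Q ∨ ¬S) ∧ (R ∨ Q ∨ ¬S) ∧ (¬Q ∨ P ∨ ¬R ∨ ¬S) ∧ (¬Q ∨ ¬S)   [distribute ∨ over ∧]
⇔ (¬P ∨ Q ∨ ¬S) ∧ (R ∨ Q ∨ ¬S) ∧ (¬Q ∨ ¬S)   [simplify]

(¬P ∨ Q ∨ ¬S) ∧ (R ∨ Q ∨ ¬S) ∧ (¬Q ∨ ¬S)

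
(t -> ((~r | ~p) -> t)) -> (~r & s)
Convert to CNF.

(t -> ((~r | ~p) -> t)) -> (~r & s)
⇔ ~(t -> ((~r | ~p) -> t)) | (~r & s)   [eliminate ->]
⇔ ~(~t | ((~r | ~p) -> t)) | (~r & s)   [eliminate ->]
⇔ ~(~t | ~(~r | ~p) | t) | (~r & s)   [eliminate ->]
⇔ (~~t & ~~(~r | ~p) & ~t) | (~r & s)   [De Morgan]
⇔ (t & ~~(~r | ~p) & ~t) | (~r & s)   [double negation]
⇔ (t & (~r | ~p) & ~t) | (~r & s)   [double negation]
⇔ (t | ~r) & (t | s) & (~r | ~p | ~r) & (~r | ~p | s) & (~t | ~r) & (~t | s)   [distribute | over &]
⇔ (t | ~r) & (t | s) & (~r | ~p) & (~t | ~r) & (~t | s)   [simplify]

(t | ~r) & (t | s) & (~r | ~p) & (~t | ~r) & (~t | s)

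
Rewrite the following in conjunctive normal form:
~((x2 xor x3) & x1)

~((x2 xor x3) & x1)
⇔ ~((x2 | x3) & ~(x2 & x3) & x1)   [expand xor]
⇔ ~(x2 | x3) | ~~(x2 & x3) | ~x1   [De Morgan]
⇔ (~x2 & ~x3) | ~~(x2 & x3) | ~x1   [De Morgan]
⇔ (~x2 & ~x3) | (x2 & x3) | ~x1   [double negation]
⇔ (~x2 | x2 | ~x1) & (~x2 | x3 | ~x1) & (~x3 | x2 | ~x1) & (~x3 | x3 | ~x1)   [distribute | over &]
⇔ (~x2 | x3 | ~x1) & (~x3 | x2 | ~x1)   [simplify]

(~x2 | x3 | ~x1) & (~x3 | x2 | ~x1)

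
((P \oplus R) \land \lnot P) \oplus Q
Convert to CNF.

(P \lor R \lor Q) \land (\lnot P \lor Q) \land (\lnot R \lor P \lor \lnot Q)

((P \oplus R) \land \lnot P) \oplus Q
≡ (((P \oplus R) \land \lnot P) \lor Q) \land \lnot ((P \oplus R) \land \lnot P \land Q)   (expand \oplus)
≡ (((P \lor R) \land \lnot (P \land R) \land \lnot P) \lor Q) \land \lnot ((P \oplus R) \land \lnot P \land Q)   (expand \oplus)
≡ (((P \lor R) \land \lnot (P \land R) \land \lnot P) \lor Q) \land \lnot ((P \lor R) \land \lnot (P \land R) \land \lnot P \land Q)   (expand \oplus)
≡ (((P \lor R) \land (\lnot P \lor \lnot R) \land \lnot P) \lor Q) \land \lnot ((P \lor R) \land \lnot (P \land R) \land \lnot P \land Q)   (De Morgan)
≡ (((P \lor R) \land (\lnot P \lor \lnot R) \land \lnot P) \lor Q) \land (\lnot (P \lor R) \lor \lnot \lnot (P \land R) \lor \lnot \lnot P \lor \lnot Q)   (De Morgan)
≡ (((P \lor R) \land (\lnot P \lor \lnot R) \land \lnot P) \lor Q) \land ((\lnot P \land \lnot R) \lor \lnot \lnot (P \land R) \lor \lnot \lnot P \lor \lnot Q)   (De Morgan)
≡ (((P \lor R) \land (\lnot P \lor \lnot R) \land \lnot P) \lor Q) \land ((\lnot P \land \lnot R) \lor (P \land R) \lor \lnot \lnot P \lor \lnot Q)   (double negation)
≡ (((P \lor R) \land (\lnot P \lor \lnot R) \land \lnot P) \lor Q) \land ((\lnot P \land \lnot R) \lor (P \land R) \lor P \lor \lnot Q)   (double negation)
≡ (P \lor R \lor Q) \land (\lnot P \lor \lnot R \lor Q) \land (\lnot P \lor Q) \land (\lnot P \lor P \lor P \lor \lnot Q) \land (\lnot P \lor R \lor P \lor \lnot Q) \land (\lnot R \lor P \lor P \lor \lnot Q) \land (\lnot R \lor R \lor P \lor \lnot Q)   (distribute \lor over \land)
≡ (P \lor R \lor Q) \land (\lnot P \lor Q) \land (\lnot R \lor P \lor \lnot Q)   (simplify)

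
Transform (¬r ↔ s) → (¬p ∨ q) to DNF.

(¬r ↔ s) → (¬p ∨ q)
⇔ ¬(¬r ↔ s) ∨ ¬p ∨ q   (eliminate →)
⇔ ¬((¬r → s) ∧ (s → ¬r)) ∨ ¬p ∨ q   (eliminate ↔)
⇔ ¬((¬¬r ∨ s) ∧ (s → ¬r)) ∨ ¬p ∨ q   (eliminate →)
⇔ ¬((¬¬r ∨ s) ∧ (¬s ∨ ¬r)) ∨ ¬p ∨ q   (eliminate →)
⇔ ¬(¬¬r ∨ s) ∨ ¬(¬s ∨ ¬r) ∨ ¬p ∨ q   (De Morgan)
⇔ (¬¬¬r ∧ ¬s) ∨ ¬(¬s ∨ ¬r) ∨ ¬p ∨ q   (De Morgan)
⇔ (¬r ∧ ¬s) ∨ ¬(¬s ∨ ¬r) ∨ ¬p ∨ q   (double negation)
⇔ (¬r ∧ ¬s) ∨ (¬¬s ∧ ¬¬r) ∨ ¬p ∨ q   (De Morgan)
⇔ (¬r ∧ ¬s) ∨ (s ∧ ¬¬r) ∨ ¬p ∨ q   (double negation)
⇔ (¬r ∧ ¬s) ∨ (s ∧ r) ∨ ¬p ∨ q   (double negation)

(¬r ∧ ¬s) ∨ (s ∧ r) ∨ ¬p ∨ q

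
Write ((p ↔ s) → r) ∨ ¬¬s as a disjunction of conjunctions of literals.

(p ∧ ¬s) ∨ r ∨ s

((p ↔ s) → r) ∨ ¬¬s
≡ ¬(p ↔ s) ∨ r ∨ ¬¬s   (eliminate →)
≡ ¬((p → s) ∧ (s → p)) ∨ r ∨ ¬¬s   (eliminate ↔)
≡ ¬((¬p ∨ s) ∧ (s → p)) ∨ r ∨ ¬¬s   (eliminate →)
≡ ¬((¬p ∨ s) ∧ (¬s ∨ p)) ∨ r ∨ ¬¬s   (eliminate →)
≡ ¬(¬p ∨ s) ∨ ¬(¬s ∨ p) ∨ r ∨ ¬¬s   (De Morgan)
≡ (¬¬p ∧ ¬s) ∨ ¬(¬s ∨ p) ∨ r ∨ ¬¬s   (De Morgan)
≡ (p ∧ ¬s) ∨ ¬(¬s ∨ p) ∨ r ∨ ¬¬s   (double negation)
≡ (p ∧ ¬s) ∨ (¬¬s ∧ ¬p) ∨ r ∨ ¬¬s   (De Morgan)
≡ (p ∧ ¬s) ∨ (s ∧ ¬p) ∨ r ∨ ¬¬s   (double negation)
≡ (p ∧ ¬s) ∨ (s ∧ ¬p) ∨ r ∨ s   (double negation)
≡ (p ∧ ¬s) ∨ r ∨ s   (simplify)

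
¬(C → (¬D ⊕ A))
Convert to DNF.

(C ∧ D ∧ ¬A) ∨ (C ∧ A ∧ ¬D)

¬(C → (¬D ⊕ A))
⇔ ¬(¬C ∨ (¬D ⊕ A))   [eliminate →]
⇔ ¬(¬C ∨ (¬D ∧ ¬A) ∨ (¬¬D ∧ A))   [expand ⊕]
⇔ ¬¬C ∧ ¬(¬D ∧ ¬A) ∧ ¬(¬¬D ∧ A)   [De Morgan]
⇔ C ∧ ¬(¬D ∧ ¬A) ∧ ¬(¬¬D ∧ A)   [double negation]
⇔ C ∧ (¬¬D ∨ ¬¬A) ∧ ¬(¬¬D ∧ A)   [De Morgan]
⇔ C ∧ (D ∨ ¬¬A) ∧ ¬(¬¬D ∧ A)   [double negation]
⇔ C ∧ (D ∨ A) ∧ ¬(¬¬D ∧ A)   [double negation]
⇔ C ∧ (D ∨ A) ∧ (¬¬¬D ∨ ¬A)   [De Morgan]
⇔ C ∧ (D ∨ A) ∧ (¬D ∨ ¬A)   [double negation]
⇔ (C ∧ D ∧ ¬D) ∨ (C ∧ D ∧ ¬A) ∨ (C ∧ A ∧ ¬D) ∨ (C ∧ A ∧ ¬A)   [distribute ∧ over ∨]
⇔ (C ∧ D ∧ ¬A) ∨ (C ∧ A ∧ ¬D)   [simplify]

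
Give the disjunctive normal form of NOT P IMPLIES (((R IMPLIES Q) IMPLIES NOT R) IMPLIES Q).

P OR Q

NOT P IMPLIES (((R IMPLIES Q) IMPLIES NOT R) IMPLIES Q)
≡ NOT NOT P OR (((R IMPLIES Q) IMPLIES NOT R) IMPLIES Q)   — eliminate IMPLIES
≡ NOT NOT P OR NOT ((R IMPLIES Q) IMPLIES NOT R) OR Q   — eliminate IMPLIES
≡ NOT NOT P OR NOT (NOT (R IMPLIES Q) OR NOT R) OR Q   — eliminate IMPLIES
≡ NOT NOT P OR NOT (NOT (NOT R OR Q) OR NOT R) OR Q   — eliminate IMPLIES
≡ P OR NOT (NOT (NOT R OR Q) OR NOT R) OR Q   — double negation
≡ P OR (NOT NOT (NOT R OR Q) AND NOT NOT R) OR Q   — De Morgan
≡ P OR ((NOT R OR Q) AND NOT NOT R) OR Q   — double negation
≡ P OR ((NOT R OR Q) AND R) OR Q   — double negation
≡ P OR (NOT R AND R) OR (Q AND R) OR Q   — distribute AND over OR
≡ P OR Q   — simplify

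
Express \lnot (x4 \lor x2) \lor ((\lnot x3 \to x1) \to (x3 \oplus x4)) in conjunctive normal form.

\lnot (x4 \lor x2) \lor ((\lnot x3 \to x1) \to (x3 \oplus x4))
≡ \lnot (x4 \lor x2) \lor \lnot (\lnot x3 \to x1) \lor (x3 \oplus x4)   [eliminate \to]
≡ \lnot (x4 \lor x2) \lor \lnot (\lnot \lnot x3 \lor x1) \lor (x3 \oplus x4)   [eliminate \to]
≡ \lnot (x4 \lor x2) \lor \lnot (\lnot \lnot x3 \lor x1) \lor ((x3 \lor x4) \land \lnot (x3 \land x4))   [expand \oplus]
≡ (\lnot x4 \land \lnot x2) \lor \lnot (\lnot \lnot x3 \lor x1) \lor ((x3 \lor x4) \land \lnot (x3 \land x4))   [De Morgan]
≡ (\lnot x4 \land \lnot x2) \lor (\lnot \lnot \lnot x3 \land \lnot x1) \lor ((x3 \lor x4) \land \lnot (x3 \land x4))   [De Morgan]
≡ (\lnot x4 \land \lnot x2) \lor (\lnot x3 \land \lnot x1) \lor ((x3 \lor x4) \land \lnot (x3 \land x4))   [double negation]
≡ (\lnot x4 \land \lnot x2) \lor (\lnot x3 \land \lnot x1) \lor ((x3 \lor x4) \land (\lnot x3 \lor \lnot x4))   [De Morgan]
≡ (\lnot x4 \lor \lnot x3 \lor x3 \lor x4) \land (\lnot x4 \lor \lnot x3 \lor \lnot x3 \lor \lnot x4) \land (\lnot x4 \lor \lnot x1 \lor x3 \lor x4) \land (\lnot x4 \lor \lnot x1 \lor \lnot x3 \lor \lnot x4) \land (\lnot x2 \lor \lnot x3 \lor x3 \lor x4) \land (\lnot x2 \lor \lnot x3 \lor \lnot x3 \lor \lnot x4) \land (\lnot x2 \lor \lnot x1 \lor x3 \lor x4) \land (\lnot x2 \lor \lnot x1 \lor \lnot x3 \lor \lnot x4)   [distribute \lor over \land]
≡ (\lnot x4 \lor \lnot x3) \land (\lnot x2 \lor \lnot x1 \lor x3 \lor x4)   [simplify]

(\lnot x4 \lor \lnot x3) \land (\lnot x2 \lor \lnot x1 \lor x3 \lor x4)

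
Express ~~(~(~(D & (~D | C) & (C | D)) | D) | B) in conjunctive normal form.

(D | B) & (~D | B)

~~(~(~(D & (~D | C) & (C | D)) | D) | B)
= ~(~(D & (~D | C) & (C | D)) | D) | B   — double negation
= (~~(D & (~D | C) & (C | D)) & ~D) | B   — De Morgan
= (D & (~D | C) & (C | D) & ~D) | B   — double negation
= (D | B) & (~D | C | B) & (C | D | B) & (~D | B)   — distribute | over &
= (D | B) & (~D | B)   — simplify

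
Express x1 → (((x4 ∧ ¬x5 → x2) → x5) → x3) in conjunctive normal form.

(¬x1 ∨ ¬x4 ∨ x5 ∨ x2 ∨ x3) ∧ (¬x1 ∨ ¬x5 ∨ x3)

x1 → (((x4 ∧ ¬x5 → x2) → x5) → x3)
= ¬x1 ∨ (((x4 ∧ ¬x5 → x2) → x5) → x3)   (eliminate →)
= ¬x1 ∨ ¬((x4 ∧ ¬x5 → x2) → x5) ∨ x3   (eliminate →)
= ¬x1 ∨ ¬(¬(x4 ∧ ¬x5 → x2) ∨ x5) ∨ x3   (eliminate →)
= ¬x1 ∨ ¬(¬(¬(x4 ∧ ¬x5) ∨ x2) ∨ x5) ∨ x3   (eliminate →)
= ¬x1 ∨ ¬¬(¬(x4 ∧ ¬x5) ∨ x2) ∧ ¬x5 ∨ x3   (De Morgan)
= ¬x1 ∨ (¬(x4 ∧ ¬x5) ∨ x2) ∧ ¬x5 ∨ x3   (double negation)
= ¬x1 ∨ (¬x4 ∨ ¬¬x5 ∨ x2) ∧ ¬x5 ∨ x3   (De Morgan)
= ¬x1 ∨ (¬x4 ∨ x5 ∨ x2) ∧ ¬x5 ∨ x3   (double negation)
= (¬x1 ∨ ¬x4 ∨ x5 ∨ x2 ∨ x3) ∧ (¬x1 ∨ ¬x5 ∨ x3)   (distribute ∨ over ∧)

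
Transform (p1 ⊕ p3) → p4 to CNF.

(¬p1 ∨ p3 ∨ p4) ∧ (¬p3 ∨ p1 ∨ p4)

(p1 ⊕ p3) → p4
≡ ¬(p1 ⊕ p3) ∨ p4   [eliminate →]
≡ ¬((p1 ∨ p3) ∧ ¬(p1 ∧ p3)) ∨ p4   [expand ⊕]
≡ ¬(p1 ∨ p3) ∨ ¬¬(p1 ∧ p3) ∨ p4   [De Morgan]
≡ (¬p1 ∧ ¬p3) ∨ ¬¬(p1 ∧ p3) ∨ p4   [De Morgan]
≡ (¬p1 ∧ ¬p3) ∨ (p1 ∧ p3) ∨ p4   [double negation]
≡ (¬p1 ∨ p1 ∨ p4) ∧ (¬p1 ∨ p3 ∨ p4) ∧ (¬p3 ∨ p1 ∨ p4) ∧ (¬p3 ∨ p3 ∨ p4)   [distribute ∨ over ∧]
≡ (¬p1 ∨ p3 ∨ p4) ∧ (¬p3 ∨ p1 ∨ p4)   [simplify]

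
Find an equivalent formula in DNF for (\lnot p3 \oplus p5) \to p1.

(p3 \land \lnot p5) \lor (p5 \land \lnot p3) \lor p1

(\lnot p3 \oplus p5) \to p1
≡ \lnot (\lnot p3 \oplus p5) \lor p1   — eliminate \to
≡ \lnot ((\lnot p3 \land \lnot p5) \lor (\lnot \lnot p3 \land p5)) \lor p1   — expand \oplus
≡ (\lnot (\lnot p3 \land \lnot p5) \land \lnot (\lnot \lnot p3 \land p5)) \lor p1   — De Morgan
≡ ((\lnot \lnot p3 \lor \lnot \lnot p5) \land \lnot (\lnot \lnot p3 \land p5)) \lor p1   — De Morgan
≡ ((p3 \lor \lnot \lnot p5) \land \lnot (\lnot \lnot p3 \land p5)) \lor p1   — double negation
≡ ((p3 \lor p5) \land \lnot (\lnot \lnot p3 \land p5)) \lor p1   — double negation
≡ ((p3 \lor p5) \land (\lnot \lnot \lnot p3 \lor \lnot p5)) \lor p1   — De Morgan
≡ ((p3 \lor p5) \land (\lnot p3 \lor \lnot p5)) \lor p1   — double negation
≡ (p3 \land \lnot p3) \lor (p3 \land \lnot p5) \lor (p5 \land \lnot p3) \lor (p5 \land \lnot p5) \lor p1   — distribute \land over \lor
≡ (p3 \land \lnot p5) \lor (p5 \land \lnot p3) \lor p1   — simplify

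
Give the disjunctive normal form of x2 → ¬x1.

x2 → ¬x1
≡ ¬x2 ∨ ¬x1   (eliminate →)

¬x2 ∨ ¬x1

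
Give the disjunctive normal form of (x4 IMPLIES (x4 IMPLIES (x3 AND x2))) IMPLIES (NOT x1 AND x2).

(x4 IMPLIES (x4 IMPLIES (x3 AND x2))) IMPLIES (NOT x1 AND x2)
= NOT (x4 IMPLIES (x4 IMPLIES (x3 AND x2))) OR (NOT x1 AND x2)
= NOT (NOT x4 OR (x4 IMPLIES (x3 AND x2))) OR (NOT x1 AND x2)
= NOT (NOT x4 OR NOT x4 OR (x3 AND x2)) OR (NOT x1 AND x2)
= (NOT NOT x4 AND NOT NOT x4 AND NOT (x3 AND x2)) OR (NOT x1 AND x2)
= (x4 AND NOT NOT x4 AND NOT (x3 AND x2)) OR (NOT x1 AND x2)
= (x4 AND x4 AND NOT (x3 AND x2)) OR (NOT x1 AND x2)
= (x4 AND x4 AND (NOT x3 OR NOT x2)) OR (NOT x1 AND x2)
= (x4 AND x4 AND NOT x3) OR (x4 AND x4 AND NOT x2) OR (NOT x1 AND x2)
= (x4 AND NOT x3) OR (x4 AND NOT x2) OR (NOT x1 AND x2)

(x4 AND NOT x3) OR (x4 AND NOT x2) OR (NOT x1 AND x2)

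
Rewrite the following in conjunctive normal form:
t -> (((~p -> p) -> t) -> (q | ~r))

~t | q | ~r

t -> (((~p -> p) -> t) -> (q | ~r))
= ~t | (((~p -> p) -> t) -> (q | ~r))   [eliminate ->]
= ~t | ~((~p -> p) -> t) | q | ~r   [eliminate ->]
= ~t | ~(~(~p -> p) | t) | q | ~r   [eliminate ->]
= ~t | ~(~(~~p | p) | t) | q | ~r   [eliminate ->]
= ~t | (~~(~~p | p) & ~t) | q | ~r   [De Morgan]
= ~t | ((~~p | p) & ~t) | q | ~r   [double negation]
= ~t | ((p | p) & ~t) | q | ~r   [double negation]
= (~t | p | p | q | ~r) & (~t | ~t | q | ~r)   [distribute | over &]
= ~t | q | ~r   [simplify]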